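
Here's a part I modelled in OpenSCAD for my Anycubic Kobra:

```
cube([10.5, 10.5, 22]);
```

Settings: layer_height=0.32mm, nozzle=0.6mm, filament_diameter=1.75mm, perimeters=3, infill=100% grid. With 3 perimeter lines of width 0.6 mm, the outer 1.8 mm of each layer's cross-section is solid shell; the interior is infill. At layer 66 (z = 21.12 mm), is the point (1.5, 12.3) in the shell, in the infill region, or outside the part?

outside

At z = 21.12 mm: the 10.5×10.5 cube contributes its full rectangle. Overall, the cross-section is a single solid region. The nearest boundary edge runs (10.50, 10.50)→(0.00, 10.50); distance from the point to it = 1.80 mm. The point is not inside any of the regions above, so it lies outside the cross-section (1.80 mm from the nearest boundary).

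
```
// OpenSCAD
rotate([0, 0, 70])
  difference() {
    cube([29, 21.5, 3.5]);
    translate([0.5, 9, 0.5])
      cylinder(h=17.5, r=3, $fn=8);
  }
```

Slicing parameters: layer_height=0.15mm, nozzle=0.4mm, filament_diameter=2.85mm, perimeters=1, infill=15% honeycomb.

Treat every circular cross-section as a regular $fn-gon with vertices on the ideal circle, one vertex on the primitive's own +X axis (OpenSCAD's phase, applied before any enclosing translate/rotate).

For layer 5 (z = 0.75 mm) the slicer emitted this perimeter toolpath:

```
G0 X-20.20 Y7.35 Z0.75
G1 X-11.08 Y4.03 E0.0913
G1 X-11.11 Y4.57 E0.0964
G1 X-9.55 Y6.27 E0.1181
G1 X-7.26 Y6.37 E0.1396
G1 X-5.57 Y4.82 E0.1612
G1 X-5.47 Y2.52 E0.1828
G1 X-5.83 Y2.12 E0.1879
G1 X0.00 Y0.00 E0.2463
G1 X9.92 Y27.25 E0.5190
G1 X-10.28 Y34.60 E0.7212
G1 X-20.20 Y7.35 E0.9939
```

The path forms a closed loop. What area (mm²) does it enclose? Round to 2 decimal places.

607.74 mm²

Apply the shoelace formula to the sequence of (X, Y) vertices; enclosed area = 607.74 mm².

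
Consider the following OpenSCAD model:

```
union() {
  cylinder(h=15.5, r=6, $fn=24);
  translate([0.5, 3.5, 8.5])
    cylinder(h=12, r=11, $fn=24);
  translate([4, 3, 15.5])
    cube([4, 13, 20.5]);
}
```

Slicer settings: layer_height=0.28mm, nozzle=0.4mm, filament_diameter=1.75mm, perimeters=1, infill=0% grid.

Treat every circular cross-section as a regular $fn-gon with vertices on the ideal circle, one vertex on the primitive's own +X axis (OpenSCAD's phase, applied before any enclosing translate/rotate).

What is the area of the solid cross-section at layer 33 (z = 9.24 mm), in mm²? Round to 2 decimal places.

375.81 mm²

At z = 9.24 mm: the cylinder: section is a regular 24-gon, circumradius r=6 (area = (24/2)·6.000²·sin(360°/24) = 111.81 mm²); the r=11 cylinder at (0.5, 3.5) gives a regular 24-gon of circumradius 11 (constant along its height) (area = (24/2)·11.000²·sin(360°/24) = 375.81 mm²); the cube at (4, 3) does not reach this height (z outside [15.5, 36]); Combining (union): the r=6 cylinder lies entirely inside the r=11 cylinder at (0.5, 3.5), so the union is just the r=11 cylinder at (0.5, 3.5) — area = 375.81 mm². Overall, the cross-section is a single solid region. Net area = 375.81 mm².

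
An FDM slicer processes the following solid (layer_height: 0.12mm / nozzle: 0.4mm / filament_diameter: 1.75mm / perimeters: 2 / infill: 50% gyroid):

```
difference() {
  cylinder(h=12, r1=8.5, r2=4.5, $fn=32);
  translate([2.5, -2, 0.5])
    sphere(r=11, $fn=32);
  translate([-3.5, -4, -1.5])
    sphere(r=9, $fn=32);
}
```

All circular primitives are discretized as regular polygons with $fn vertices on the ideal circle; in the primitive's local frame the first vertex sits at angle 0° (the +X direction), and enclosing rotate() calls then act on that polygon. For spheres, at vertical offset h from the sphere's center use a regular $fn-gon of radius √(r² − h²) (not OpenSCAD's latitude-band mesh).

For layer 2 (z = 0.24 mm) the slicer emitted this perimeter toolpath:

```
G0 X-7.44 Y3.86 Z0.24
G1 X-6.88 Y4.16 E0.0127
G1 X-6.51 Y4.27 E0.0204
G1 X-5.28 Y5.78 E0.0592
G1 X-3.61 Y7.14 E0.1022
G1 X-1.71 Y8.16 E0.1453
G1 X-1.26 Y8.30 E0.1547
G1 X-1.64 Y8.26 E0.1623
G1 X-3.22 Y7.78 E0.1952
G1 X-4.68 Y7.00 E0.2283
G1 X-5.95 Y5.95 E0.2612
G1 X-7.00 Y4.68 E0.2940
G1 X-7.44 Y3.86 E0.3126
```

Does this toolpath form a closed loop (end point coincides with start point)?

Start point (G0): (-7.44, 3.86). End point (last G1): the path returns to the start — closed.

yes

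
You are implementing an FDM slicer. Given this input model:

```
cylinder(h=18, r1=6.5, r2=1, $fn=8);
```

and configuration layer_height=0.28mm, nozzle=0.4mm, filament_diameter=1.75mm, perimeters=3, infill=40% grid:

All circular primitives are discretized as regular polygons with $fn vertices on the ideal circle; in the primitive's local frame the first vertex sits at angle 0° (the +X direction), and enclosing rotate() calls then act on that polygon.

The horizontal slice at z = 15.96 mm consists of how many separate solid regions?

At z = 15.96 mm: the cone (r1=6.5→r2=1) has section circumradius 1.623 here — a regular 8-gon. The result has 1 disconnected region.

1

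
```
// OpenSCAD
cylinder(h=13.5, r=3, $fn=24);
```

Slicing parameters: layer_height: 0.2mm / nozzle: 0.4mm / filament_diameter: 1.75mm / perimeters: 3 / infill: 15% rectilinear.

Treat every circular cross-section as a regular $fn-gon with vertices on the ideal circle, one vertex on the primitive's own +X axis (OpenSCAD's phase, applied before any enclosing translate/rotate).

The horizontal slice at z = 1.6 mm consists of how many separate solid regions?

1

At z = 1.6 mm: the r=3 cylinder contributes a regular 24-gon of circumradius 3. The result has 1 disconnected region.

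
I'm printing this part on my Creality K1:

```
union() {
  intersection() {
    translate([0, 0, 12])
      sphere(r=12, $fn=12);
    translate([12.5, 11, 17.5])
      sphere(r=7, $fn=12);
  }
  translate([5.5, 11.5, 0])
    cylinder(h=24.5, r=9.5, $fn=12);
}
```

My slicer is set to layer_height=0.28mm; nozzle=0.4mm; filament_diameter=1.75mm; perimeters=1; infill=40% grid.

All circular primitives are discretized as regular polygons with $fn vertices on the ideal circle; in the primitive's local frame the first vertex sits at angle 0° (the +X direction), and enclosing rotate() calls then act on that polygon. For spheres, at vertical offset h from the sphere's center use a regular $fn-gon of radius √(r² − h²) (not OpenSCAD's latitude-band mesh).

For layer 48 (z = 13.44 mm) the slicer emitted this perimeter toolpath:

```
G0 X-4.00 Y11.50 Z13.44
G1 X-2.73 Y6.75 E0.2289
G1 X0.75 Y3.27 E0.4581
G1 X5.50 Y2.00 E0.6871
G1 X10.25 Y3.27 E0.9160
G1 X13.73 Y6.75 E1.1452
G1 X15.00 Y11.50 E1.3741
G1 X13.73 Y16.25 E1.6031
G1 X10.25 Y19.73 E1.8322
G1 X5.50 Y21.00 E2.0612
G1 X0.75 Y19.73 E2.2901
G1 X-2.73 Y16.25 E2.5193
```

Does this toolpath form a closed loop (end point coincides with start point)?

no

Start point (G0): (-4.00, 11.50). End point (last G1): the path does not return to the start — open.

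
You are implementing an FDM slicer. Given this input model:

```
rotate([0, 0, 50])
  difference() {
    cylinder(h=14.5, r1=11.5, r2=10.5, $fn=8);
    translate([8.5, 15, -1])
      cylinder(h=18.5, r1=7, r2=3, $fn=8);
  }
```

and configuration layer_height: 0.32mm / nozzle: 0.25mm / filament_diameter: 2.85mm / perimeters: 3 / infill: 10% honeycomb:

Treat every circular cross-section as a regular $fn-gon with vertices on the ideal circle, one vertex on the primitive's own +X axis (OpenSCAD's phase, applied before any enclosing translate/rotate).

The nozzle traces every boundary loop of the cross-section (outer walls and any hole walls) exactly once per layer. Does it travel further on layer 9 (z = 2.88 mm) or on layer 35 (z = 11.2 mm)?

layer 9 (z = 2.88 mm)

Layer 9 (z = 2.88): the cone (r1=11.5→r2=10.5) has section circumradius 11.301 here — a regular 8-gon (perimeter = 2·8·11.301·sin(180°/8) = 69.20 mm); the cone at (8.5, 15) contributes a regular 8-gon of circumradius 6.161 (interpolated between r1=7 and r2=3 at t=0.210) (perimeter = 2·8·6.161·sin(180°/8) = 37.72 mm); Subtracting the remaining from the first: starting from the cone, the cone at (8.5, 15) misses the remaining region (no effect) — boundary = 69.20 mm; (whole slice rotated 50° about Z — lengths, areas and connectivity unchanged). So its perimeter = 69.20 mm. Layer 35 (z = 11.2): the cone contributes a regular 8-gon of circumradius 10.728 (interpolated between r1=11.5 and r2=10.5 at t=0.772) (perimeter = 2·8·10.728·sin(180°/8) = 65.68 mm); the cone at (8.5, 15) (r1=7→r2=3) has section circumradius 4.362 here — a regular 8-gon (perimeter = 2·8·4.362·sin(180°/8) = 26.71 mm); After the difference (first − rest): starting from the cone, the cone at (8.5, 15) misses the remaining region (no effect) — boundary = 65.68 mm; (whole slice rotated 50° about Z — lengths, areas and connectivity unchanged). So its perimeter = 65.68 mm. Layer 9 is larger (69.20 vs 65.68 mm).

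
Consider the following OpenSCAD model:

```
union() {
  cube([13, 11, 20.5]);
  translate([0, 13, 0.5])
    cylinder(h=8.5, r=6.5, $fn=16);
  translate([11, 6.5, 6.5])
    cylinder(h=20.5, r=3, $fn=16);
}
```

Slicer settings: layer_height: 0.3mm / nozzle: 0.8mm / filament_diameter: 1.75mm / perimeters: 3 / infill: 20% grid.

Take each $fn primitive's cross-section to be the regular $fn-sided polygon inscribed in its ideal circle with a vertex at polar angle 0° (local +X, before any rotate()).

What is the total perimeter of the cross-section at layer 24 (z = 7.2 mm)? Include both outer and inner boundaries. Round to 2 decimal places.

At z = 7.2 mm: the 13×11 cube contributes its full rectangle (perimeter 48.00 mm); the r=6.5 cylinder at (0, 13) contributes a regular 16-gon of circumradius 6.5 (perimeter = 2·16·6.500·sin(180°/16) = 40.58 mm); the cylinder at (11, 6.5): section is a regular 16-gon, circumradius r=3 (perimeter = 2·16·3.000·sin(180°/16) = 18.73 mm); Taking the union: the regions partially overlap (shared area 44.37 mm²), so the edge portions inside another operand are dropped and the merged outline is re-measured after clipping — boundary = 70.44 mm. Overall, the cross-section is a single solid region. Total boundary length (outer) = 70.44 mm.

70.44 mm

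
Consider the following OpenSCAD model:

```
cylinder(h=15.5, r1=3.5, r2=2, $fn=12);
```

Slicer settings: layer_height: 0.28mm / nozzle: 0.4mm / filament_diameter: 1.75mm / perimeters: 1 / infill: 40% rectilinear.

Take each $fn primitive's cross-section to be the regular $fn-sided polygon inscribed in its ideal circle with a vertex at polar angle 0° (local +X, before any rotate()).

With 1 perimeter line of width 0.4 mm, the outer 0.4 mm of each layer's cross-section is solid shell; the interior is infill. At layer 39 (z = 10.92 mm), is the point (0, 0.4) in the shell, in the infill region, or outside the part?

At z = 10.92 mm: the cone: at t=0.705 of its height the radius interpolates to r₁+(r₂−r₁)t = 2.443, giving a regular 12-gon of that circumradius. Overall, the cross-section is a single solid region. The nearest boundary edge runs (1.22, 2.12)→(0.00, 2.44); distance from the point to it = 1.97 mm. The point is inside the cross-section and 1.97 mm from the nearest boundary — more than the 0.4 mm shell width (1 × 0.4), so it's in the infill interior.

infill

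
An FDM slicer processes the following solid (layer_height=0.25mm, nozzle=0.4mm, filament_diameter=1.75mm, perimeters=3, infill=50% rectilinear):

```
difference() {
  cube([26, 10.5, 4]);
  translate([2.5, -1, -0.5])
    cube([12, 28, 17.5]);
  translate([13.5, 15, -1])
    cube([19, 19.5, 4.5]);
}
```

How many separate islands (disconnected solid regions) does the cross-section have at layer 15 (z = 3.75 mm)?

At z = 3.75 mm: the cube (footprint 26×10.5) is included at this height; the cube at (2.5, -1) (footprint 12×28) is included at this height; the cube at (13.5, 15) is not intersected at this z (z outside [-1, 3.5]); Subtracting the remaining from the first: starting from the 26×10.5 cube, the 12×28 cube at (2.5, -1) partially overlaps it — only the 126.00 mm² overlap (of its 336.00 mm²) is removed, clipping the outline — 2 connected regions. Overall, the cross-section has 2 separate islands. Island count = 2.

2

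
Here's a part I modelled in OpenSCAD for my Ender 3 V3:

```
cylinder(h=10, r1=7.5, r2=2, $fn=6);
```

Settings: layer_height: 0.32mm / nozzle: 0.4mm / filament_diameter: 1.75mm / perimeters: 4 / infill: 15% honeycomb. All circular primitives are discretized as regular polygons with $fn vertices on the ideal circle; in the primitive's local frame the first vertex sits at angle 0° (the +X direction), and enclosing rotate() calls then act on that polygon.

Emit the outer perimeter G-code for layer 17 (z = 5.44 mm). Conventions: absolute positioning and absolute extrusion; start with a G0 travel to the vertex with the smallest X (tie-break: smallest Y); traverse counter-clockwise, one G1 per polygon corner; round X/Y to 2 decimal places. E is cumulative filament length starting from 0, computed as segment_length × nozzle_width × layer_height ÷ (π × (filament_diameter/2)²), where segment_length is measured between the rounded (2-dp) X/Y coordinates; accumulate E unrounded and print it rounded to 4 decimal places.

At z = 5.44 mm: the cone (r1=7.5→r2=2) has section circumradius 4.508 here — a regular 6-gon. The outline is a single polygon with 6 vertices. Extrusion per mm of travel: 0.4 × 0.32 / (π × 0.875²) = 0.053216. Accumulating E over each segment gives final E = 1.4384.

G0 X-4.51 Y0.00 Z5.44
G1 X-2.25 Y-3.90 E0.2399
G1 X2.25 Y-3.90 E0.4793
G1 X4.51 Y0.00 E0.7192
G1 X2.25 Y3.90 E0.9591
G1 X-2.25 Y3.90 E1.1986
G1 X-4.51 Y0.00 E1.4384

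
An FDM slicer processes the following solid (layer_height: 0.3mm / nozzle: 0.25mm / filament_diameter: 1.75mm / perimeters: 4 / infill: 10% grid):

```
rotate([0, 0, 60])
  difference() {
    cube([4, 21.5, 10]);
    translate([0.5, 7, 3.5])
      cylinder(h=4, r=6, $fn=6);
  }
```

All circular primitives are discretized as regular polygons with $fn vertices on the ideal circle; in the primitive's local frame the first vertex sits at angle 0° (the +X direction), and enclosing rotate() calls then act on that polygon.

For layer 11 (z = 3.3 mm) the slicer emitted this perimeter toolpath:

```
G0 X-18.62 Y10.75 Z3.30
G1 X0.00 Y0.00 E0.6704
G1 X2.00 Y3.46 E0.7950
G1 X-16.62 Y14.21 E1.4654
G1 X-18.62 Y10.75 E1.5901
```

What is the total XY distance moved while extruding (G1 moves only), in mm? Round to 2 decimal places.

50.99 mm

Sum the Euclidean lengths of each G1 segment: total = 50.99 mm.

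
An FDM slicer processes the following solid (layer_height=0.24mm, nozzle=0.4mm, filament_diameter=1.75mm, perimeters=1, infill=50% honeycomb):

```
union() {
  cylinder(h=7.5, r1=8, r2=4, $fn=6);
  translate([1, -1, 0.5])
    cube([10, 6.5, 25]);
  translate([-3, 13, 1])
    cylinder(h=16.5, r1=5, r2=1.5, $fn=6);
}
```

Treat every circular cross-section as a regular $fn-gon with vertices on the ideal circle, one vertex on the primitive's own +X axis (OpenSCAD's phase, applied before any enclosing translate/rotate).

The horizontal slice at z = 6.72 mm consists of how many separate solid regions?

2

At z = 6.72 mm: the cone contributes a regular 6-gon of circumradius 4.416 (interpolated between r1=8 and r2=4 at t=0.896); the cube at (1, -1) (footprint 10×6.5) is included at this height; the cone at (-3, 13): at t=0.347 of its height the radius interpolates to r₁+(r₂−r₁)t = 3.787, giving a regular 6-gon of that circumradius; Taking the union: the regions partially overlap (shared area 11.97 mm²), so overlapping operands fuse into one piece — 2 connected regions. The result has 2 disconnected regions.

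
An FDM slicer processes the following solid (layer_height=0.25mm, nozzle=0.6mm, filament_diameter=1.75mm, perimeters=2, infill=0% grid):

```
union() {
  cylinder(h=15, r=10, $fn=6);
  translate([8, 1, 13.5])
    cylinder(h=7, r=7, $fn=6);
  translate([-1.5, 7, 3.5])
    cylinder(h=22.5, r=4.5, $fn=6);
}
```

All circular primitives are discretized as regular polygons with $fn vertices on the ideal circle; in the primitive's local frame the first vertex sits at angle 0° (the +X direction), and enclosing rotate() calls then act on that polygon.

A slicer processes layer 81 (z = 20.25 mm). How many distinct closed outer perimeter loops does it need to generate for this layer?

At z = 20.25 mm: the cylinder does not reach this height (z outside [0, 15]); the r=7 cylinder at (8, 1) gives a regular 6-gon of circumradius 7 (constant along its height); the r=4.5 cylinder at (-1.5, 7) gives a regular 6-gon of circumradius 4.5 (constant along its height); Taking the union: the 2 present regions are separate (no shared area or edge), so areas and boundary lengths simply add and each stays a separate island — 2 connected regions. The result has 2 disconnected regions.

2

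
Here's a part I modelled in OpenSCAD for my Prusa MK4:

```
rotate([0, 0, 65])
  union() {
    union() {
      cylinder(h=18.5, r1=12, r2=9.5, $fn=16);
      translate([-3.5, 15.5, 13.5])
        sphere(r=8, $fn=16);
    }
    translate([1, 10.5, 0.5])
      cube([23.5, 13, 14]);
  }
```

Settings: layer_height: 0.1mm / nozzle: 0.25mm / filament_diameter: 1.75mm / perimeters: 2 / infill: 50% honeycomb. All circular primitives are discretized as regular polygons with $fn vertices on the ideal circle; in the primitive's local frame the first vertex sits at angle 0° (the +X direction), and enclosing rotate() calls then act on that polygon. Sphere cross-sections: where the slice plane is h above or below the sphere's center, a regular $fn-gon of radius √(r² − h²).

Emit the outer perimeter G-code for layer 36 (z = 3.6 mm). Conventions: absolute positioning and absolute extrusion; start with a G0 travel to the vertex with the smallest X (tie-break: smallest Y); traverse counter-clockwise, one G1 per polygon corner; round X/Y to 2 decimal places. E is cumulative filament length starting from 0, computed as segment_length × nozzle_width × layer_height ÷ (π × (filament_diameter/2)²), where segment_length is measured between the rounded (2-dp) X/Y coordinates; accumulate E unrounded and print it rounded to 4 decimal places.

At z = 3.6 mm: the cone: at t=0.195 of its height the radius interpolates to r₁+(r₂−r₁)t = 11.514, giving a regular 16-gon of that circumradius; the sphere at (-3.5, 15.5) is absent (|z−center|=9.900 > r=8); Combining (union): only the cone is present, so the union is just that shape — 1 connected region; the cube at (1, 10.5) (footprint 23.5×13) is included at this height; Combining (union): the regions partially overlap (shared area 1.63 mm²), so overlapping operands fuse into one piece — 1 connected region; (whole slice rotated 65° about Z — lengths, areas and connectivity unchanged). The outline is a single polygon with 20 vertices. Extrusion per mm of travel: 0.25 × 0.1 / (π × 0.875²) = 0.010394. Accumulating E over each segment gives final E = 1.4213.

G0 X-20.88 Y10.84 Z3.60
G1 X-9.83 Y5.69 E0.1267
G1 X-10.43 Y4.87 E0.1373
G1 X-11.50 Y0.50 E0.1840
G1 X-10.82 Y-3.94 E0.2307
G1 X-8.49 Y-7.78 E0.2774
G1 X-4.87 Y-10.43 E0.3240
G1 X-0.50 Y-11.50 E0.3708
G1 X3.94 Y-10.82 E0.4175
G1 X7.78 Y-8.49 E0.4642
G1 X10.43 Y-4.87 E0.5108
G1 X11.50 Y-0.50 E0.5576
G1 X10.82 Y3.94 E0.6042
G1 X8.49 Y7.78 E0.6509
G1 X4.87 Y10.43 E0.6976
G1 X0.50 Y11.50 E0.7443
G1 X-3.94 Y10.82 E0.7910
G1 X-7.57 Y8.62 E0.8351
G1 X0.84 Y26.64 E1.0418
G1 X-10.94 Y32.14 E1.1769
G1 X-20.88 Y10.84 E1.4213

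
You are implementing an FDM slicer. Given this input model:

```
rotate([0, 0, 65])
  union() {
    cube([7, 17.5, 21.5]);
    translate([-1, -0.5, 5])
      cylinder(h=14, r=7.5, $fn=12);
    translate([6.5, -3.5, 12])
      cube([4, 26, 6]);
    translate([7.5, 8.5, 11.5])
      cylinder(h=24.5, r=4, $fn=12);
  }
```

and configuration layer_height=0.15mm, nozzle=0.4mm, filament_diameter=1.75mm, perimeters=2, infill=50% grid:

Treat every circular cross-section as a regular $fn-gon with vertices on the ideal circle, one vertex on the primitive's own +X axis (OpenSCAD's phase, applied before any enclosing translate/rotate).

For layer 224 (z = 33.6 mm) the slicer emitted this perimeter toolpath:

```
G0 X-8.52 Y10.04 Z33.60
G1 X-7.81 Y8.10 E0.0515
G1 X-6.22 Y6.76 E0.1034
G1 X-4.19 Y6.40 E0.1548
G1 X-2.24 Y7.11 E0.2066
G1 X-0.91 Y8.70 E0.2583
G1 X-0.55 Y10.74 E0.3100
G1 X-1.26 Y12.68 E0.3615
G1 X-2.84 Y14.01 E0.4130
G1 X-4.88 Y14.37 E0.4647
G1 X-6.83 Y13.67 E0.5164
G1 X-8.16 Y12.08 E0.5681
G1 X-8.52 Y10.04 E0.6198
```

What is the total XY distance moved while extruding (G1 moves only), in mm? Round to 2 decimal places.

Sum the Euclidean lengths of each G1 segment: total = 24.85 mm.

24.85 mm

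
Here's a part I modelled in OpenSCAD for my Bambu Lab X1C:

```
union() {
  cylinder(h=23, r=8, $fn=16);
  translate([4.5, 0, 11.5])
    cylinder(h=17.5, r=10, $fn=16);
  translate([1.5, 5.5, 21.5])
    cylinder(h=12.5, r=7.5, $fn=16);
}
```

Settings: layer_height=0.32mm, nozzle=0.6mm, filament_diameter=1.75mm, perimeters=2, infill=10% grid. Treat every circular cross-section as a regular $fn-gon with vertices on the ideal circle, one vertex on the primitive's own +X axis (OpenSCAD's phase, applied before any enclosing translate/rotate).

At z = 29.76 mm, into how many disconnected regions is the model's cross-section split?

At z = 29.76 mm: the cylinder does not reach this height (z outside [0, 23]); the cylinder at (4.5, 0) is absent (z outside [11.5, 29]); the r=7.5 cylinder at (1.5, 5.5) gives a regular 16-gon of circumradius 7.5 (constant along its height); Combining (union): only the r=7.5 cylinder at (1.5, 5.5) is present, so the union is just that shape — 1 connected region. The result has 1 disconnected region.

1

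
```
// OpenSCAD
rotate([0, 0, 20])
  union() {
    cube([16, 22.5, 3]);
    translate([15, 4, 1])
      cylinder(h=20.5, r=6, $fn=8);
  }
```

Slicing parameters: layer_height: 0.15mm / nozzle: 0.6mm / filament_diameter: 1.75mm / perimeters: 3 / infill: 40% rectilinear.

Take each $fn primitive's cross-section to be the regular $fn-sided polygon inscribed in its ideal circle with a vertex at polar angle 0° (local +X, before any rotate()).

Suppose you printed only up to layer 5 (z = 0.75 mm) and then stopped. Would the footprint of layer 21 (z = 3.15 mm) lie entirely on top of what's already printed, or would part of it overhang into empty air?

part overhangs

Compare the two slices. At z = 0.75: the cube (footprint 16×22.5) is included at this height (area 360.00 mm²); the cylinder at (15, 4) is not intersected at this z (z outside [1, 21.5]); Combining (union): only the 16×22.5 cube is present, so the union is just that shape — area = 360.00 mm²; (rotated 20° about Z; rotation is an isometry so areas/perimeters/island counts are preserved). At z = 3.15: the cube is not intersected at this z (z outside [0, 3]); the r=6 cylinder at (15, 4) gives a regular 8-gon of circumradius 6 (constant along its height) (area = (8/2)·6.000²·sin(360°/8) = 101.82 mm²); Taking the union: only the r=6 cylinder at (15, 4) is present, so the union is just that shape — area = 101.82 mm²; (whole slice rotated 20° about Z — lengths, areas and connectivity unchanged). Checking containment: at z = 3.15 the cross-section extends beyond the z = 0.75 cross-section by about 45.89 mm².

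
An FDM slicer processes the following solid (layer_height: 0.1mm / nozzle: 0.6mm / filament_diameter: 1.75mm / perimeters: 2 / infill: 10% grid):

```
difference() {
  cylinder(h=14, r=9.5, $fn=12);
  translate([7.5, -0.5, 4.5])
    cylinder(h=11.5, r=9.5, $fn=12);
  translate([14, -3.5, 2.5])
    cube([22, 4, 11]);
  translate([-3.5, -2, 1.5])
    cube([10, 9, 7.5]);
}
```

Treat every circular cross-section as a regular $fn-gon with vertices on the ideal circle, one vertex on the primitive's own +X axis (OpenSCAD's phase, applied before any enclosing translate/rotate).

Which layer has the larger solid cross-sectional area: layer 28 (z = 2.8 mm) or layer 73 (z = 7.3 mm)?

Layer 28 (z = 2.8): the r=9.5 cylinder gives a regular 12-gon of circumradius 9.5 (constant along its height) (area = (12/2)·9.500²·sin(360°/12) = 270.75 mm²); the cylinder at (7.5, -0.5) is not intersected at this z (z outside [4.5, 16]); the cube at (14, -3.5) is present — its section is the full 22×4 rectangle (area 88.00 mm²); the cube at (-3.5, -2) is present — its section is the full 10×9 rectangle (area 90.00 mm²); After the difference (first − rest): starting from the r=9.5 cylinder (270.75 mm²), the 22×4 cube at (14, -3.5) misses the remaining region (no effect); the 10×9 cube at (-3.5, -2) partially overlaps it — only the 89.86 mm² overlap (of its 90.00 mm²) is removed, clipping the outline — area = 180.89 mm². So its area = 180.89 mm². Layer 73 (z = 7.3): the r=9.5 cylinder contributes a regular 12-gon of circumradius 9.5 (area = (12/2)·9.500²·sin(360°/12) = 270.75 mm²); the r=9.5 cylinder at (7.5, -0.5) gives a regular 12-gon of circumradius 9.5 (constant along its height) (area = (12/2)·9.500²·sin(360°/12) = 270.75 mm²); the 22×4 cube at (14, -3.5) contributes its full rectangle (area 88.00 mm²); the cube at (-3.5, -2) (footprint 10×9) is included at this height (area 90.00 mm²); After the difference (first − rest): starting from the r=9.5 cylinder (270.75 mm²), the r=9.5 cylinder at (7.5, -0.5) partially overlaps it — only the 135.32 mm² overlap (of its 270.75 mm²) is removed, clipping the outline; the 22×4 cube at (14, -3.5) misses the remaining region (no effect); the 10×9 cube at (-3.5, -2) partially overlaps it — only the 24.11 mm² overlap (of its 90.00 mm²) is removed, clipping the outline — area = 111.32 mm². So its area = 111.32 mm². Layer 28 is larger (180.89 vs 111.32 mm²).

layer 28 (z = 2.8 mm)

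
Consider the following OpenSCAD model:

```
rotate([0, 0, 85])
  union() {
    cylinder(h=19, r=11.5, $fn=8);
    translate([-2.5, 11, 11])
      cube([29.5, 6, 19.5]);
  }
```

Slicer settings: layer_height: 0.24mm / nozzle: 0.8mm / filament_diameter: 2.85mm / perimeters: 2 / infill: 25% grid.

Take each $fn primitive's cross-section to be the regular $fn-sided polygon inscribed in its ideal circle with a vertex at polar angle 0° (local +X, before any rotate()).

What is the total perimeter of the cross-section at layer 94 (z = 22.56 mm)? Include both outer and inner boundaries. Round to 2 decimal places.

At z = 22.56 mm: the cylinder is absent (z outside [0, 19]); the cube at (-2.5, 11) is present — its section is the full 29.5×6 rectangle (perimeter 71.00 mm); Merging all regions: only the 29.5×6 cube at (-2.5, 11) is present, so the union is just that shape — boundary = 71.00 mm; (whole slice rotated 85° about Z — lengths, areas and connectivity unchanged). Overall, the cross-section is a single solid region. Total boundary length (outer) = 71.00 mm.

71.00 mm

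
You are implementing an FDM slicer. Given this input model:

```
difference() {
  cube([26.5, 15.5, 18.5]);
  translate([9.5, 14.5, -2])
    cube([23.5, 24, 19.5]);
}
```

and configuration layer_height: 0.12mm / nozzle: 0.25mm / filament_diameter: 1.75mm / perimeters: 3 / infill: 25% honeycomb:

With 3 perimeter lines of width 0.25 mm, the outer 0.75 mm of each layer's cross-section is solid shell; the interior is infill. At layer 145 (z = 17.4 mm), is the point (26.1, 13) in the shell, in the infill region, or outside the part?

shell

At z = 17.4 mm: the cube (footprint 26.5×15.5) is included at this height; the cube at (9.5, 14.5) (footprint 23.5×24) is included at this height; After the difference (first − rest): starting from the 26.5×15.5 cube, the 23.5×24 cube at (9.5, 14.5) partially overlaps it — only the 17.00 mm² overlap (of its 564.00 mm²) is removed, clipping the outline — 1 connected region. Overall, the cross-section is a single solid region. The nearest boundary edge runs (26.50, 14.50)→(26.50, 0.00); distance from the point to it = 0.40 mm. The point is inside the cross-section, 0.40 mm from the nearest boundary — within the 0.75 mm shell band (3 × 0.25).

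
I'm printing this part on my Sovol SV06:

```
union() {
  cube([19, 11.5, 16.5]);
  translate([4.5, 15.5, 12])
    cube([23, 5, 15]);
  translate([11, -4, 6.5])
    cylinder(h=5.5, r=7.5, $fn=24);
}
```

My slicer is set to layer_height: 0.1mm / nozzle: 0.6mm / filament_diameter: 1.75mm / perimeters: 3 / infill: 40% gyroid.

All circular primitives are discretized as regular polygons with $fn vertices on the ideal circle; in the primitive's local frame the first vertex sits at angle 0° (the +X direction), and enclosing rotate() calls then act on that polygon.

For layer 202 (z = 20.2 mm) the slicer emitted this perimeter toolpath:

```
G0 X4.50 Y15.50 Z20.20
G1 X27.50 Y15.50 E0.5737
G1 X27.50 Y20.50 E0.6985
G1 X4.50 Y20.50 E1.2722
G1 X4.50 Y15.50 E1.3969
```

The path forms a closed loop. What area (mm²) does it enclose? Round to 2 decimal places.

Apply the shoelace formula to the sequence of (X, Y) vertices; enclosed area = 115.00 mm².

115.00 mm²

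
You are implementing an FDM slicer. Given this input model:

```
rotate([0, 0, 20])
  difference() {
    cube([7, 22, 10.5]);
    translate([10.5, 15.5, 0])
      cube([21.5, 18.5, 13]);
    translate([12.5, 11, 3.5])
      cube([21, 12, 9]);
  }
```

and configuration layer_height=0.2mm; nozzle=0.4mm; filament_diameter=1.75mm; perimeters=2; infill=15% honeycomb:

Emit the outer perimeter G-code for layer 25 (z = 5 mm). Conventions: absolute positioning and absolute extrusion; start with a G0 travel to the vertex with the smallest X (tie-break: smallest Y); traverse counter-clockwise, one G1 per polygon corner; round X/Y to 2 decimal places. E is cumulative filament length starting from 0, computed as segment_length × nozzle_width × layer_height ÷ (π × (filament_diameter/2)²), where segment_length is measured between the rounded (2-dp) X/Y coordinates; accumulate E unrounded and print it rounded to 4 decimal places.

G0 X-7.52 Y20.67 Z5.00
G1 X0.00 Y0.00 E0.7316
G1 X6.58 Y2.39 E0.9644
G1 X-0.95 Y23.07 E1.6964
G1 X-7.52 Y20.67 E1.9291

At z = 5 mm: the 7×22 cube contributes its full rectangle; the cube at (10.5, 15.5) (footprint 21.5×18.5) is included at this height; the 21×12 cube at (12.5, 11) contributes its full rectangle; Taking the first minus the rest: starting from the 7×22 cube, the 21.5×18.5 cube at (10.5, 15.5) misses the remaining region (no effect); the 21×12 cube at (12.5, 11) misses the remaining region (no effect) — 1 connected region; (whole slice rotated 20° about Z — lengths, areas and connectivity unchanged). The outline is a single polygon with 4 vertices. Extrusion per mm of travel: 0.4 × 0.2 / (π × 0.875²) = 0.033260. Accumulating E over each segment gives final E = 1.9291.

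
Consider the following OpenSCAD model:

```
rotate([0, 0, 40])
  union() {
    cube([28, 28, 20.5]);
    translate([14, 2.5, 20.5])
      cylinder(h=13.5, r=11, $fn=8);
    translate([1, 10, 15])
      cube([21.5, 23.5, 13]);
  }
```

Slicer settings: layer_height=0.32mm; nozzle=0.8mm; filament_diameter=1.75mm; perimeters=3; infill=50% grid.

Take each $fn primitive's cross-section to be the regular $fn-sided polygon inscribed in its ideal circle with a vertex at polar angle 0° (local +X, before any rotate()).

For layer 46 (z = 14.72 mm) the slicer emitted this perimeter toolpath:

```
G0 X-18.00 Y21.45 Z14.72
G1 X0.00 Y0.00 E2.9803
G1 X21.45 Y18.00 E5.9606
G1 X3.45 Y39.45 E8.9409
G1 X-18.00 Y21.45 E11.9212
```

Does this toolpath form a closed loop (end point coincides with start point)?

Start point (G0): (-18.00, 21.45). End point (last G1): the path returns to the start — closed.

yes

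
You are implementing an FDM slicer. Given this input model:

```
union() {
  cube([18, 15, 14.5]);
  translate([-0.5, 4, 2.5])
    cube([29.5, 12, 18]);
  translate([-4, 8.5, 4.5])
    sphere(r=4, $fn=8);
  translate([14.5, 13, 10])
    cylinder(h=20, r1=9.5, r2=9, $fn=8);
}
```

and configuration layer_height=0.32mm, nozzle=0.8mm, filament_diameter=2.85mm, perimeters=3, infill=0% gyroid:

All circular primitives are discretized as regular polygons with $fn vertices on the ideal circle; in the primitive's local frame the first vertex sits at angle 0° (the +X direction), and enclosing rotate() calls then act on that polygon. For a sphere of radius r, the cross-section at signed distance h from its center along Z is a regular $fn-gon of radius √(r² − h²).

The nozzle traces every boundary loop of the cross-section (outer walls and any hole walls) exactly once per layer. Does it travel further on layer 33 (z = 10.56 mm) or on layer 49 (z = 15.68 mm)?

layer 33 (z = 10.56 mm)

Layer 33 (z = 10.56): the cube (footprint 18×15) is included at this height (perimeter 66.00 mm); the 29.5×12 cube at (-0.5, 4) contributes its full rectangle (perimeter 83.00 mm); the sphere at (-4, 8.5) does not reach this height (|z−center|=6.060 > r=4); the cone at (14.5, 13): at t=0.028 of its height the radius interpolates to r₁+(r₂−r₁)t = 9.486, giving a regular 8-gon of that circumradius (perimeter = 2·8·9.486·sin(180°/8) = 58.08 mm); Taking the union: the regions partially overlap (shared area 378.44 mm²), so the edge portions inside another operand are dropped and the merged outline is re-measured after clipping — boundary = 97.06 mm. So its perimeter = 97.06 mm. Layer 49 (z = 15.68): the cube is absent (z outside [0, 14.5]); the cube at (-0.5, 4) (footprint 29.5×12) is included at this height (perimeter 83.00 mm); the sphere at (-4, 8.5) is absent (|z−center|=11.180 > r=4); the cone at (14.5, 13): at t=0.284 of its height the radius interpolates to r₁+(r₂−r₁)t = 9.358, giving a regular 8-gon of that circumradius (perimeter = 2·8·9.358·sin(180°/8) = 57.30 mm); Taking the union: the regions partially overlap (shared area 175.96 mm²), so the edge portions inside another operand are dropped and the merged outline is re-measured after clipping — boundary = 89.07 mm. So its perimeter = 89.07 mm. Layer 33 is larger (97.06 vs 89.07 mm).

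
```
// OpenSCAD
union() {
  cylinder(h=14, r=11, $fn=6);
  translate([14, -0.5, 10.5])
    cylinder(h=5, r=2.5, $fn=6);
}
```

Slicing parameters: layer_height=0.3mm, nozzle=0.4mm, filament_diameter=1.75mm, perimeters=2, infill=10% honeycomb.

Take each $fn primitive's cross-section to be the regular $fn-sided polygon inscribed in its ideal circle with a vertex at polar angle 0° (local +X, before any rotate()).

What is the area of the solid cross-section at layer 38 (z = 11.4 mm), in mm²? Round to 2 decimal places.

330.61 mm²

At z = 11.4 mm: the cylinder: section is a regular 6-gon, circumradius r=11 (area = (6/2)·11.000²·sin(360°/6) = 314.37 mm²); the r=2.5 cylinder at (14, -0.5) gives a regular 6-gon of circumradius 2.5 (constant along its height) (area = (6/2)·2.500²·sin(360°/6) = 16.24 mm²); Merging all regions: the 2 present regions are separate (no shared area or edge), so areas and boundary lengths simply add and each stays a separate island — area = 330.61 mm². Overall, the cross-section has 2 separate islands. Net area = 330.61 mm².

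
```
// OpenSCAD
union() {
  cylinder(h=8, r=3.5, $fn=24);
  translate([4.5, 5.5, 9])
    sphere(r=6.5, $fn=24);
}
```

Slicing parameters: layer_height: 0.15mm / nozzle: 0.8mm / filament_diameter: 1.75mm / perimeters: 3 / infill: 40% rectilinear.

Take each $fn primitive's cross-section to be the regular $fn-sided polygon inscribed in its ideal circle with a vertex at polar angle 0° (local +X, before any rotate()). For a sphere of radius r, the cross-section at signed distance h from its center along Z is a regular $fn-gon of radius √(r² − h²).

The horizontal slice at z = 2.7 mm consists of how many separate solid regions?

At z = 2.7 mm: the cylinder: section is a regular 24-gon, circumradius r=3.5; the r=6.5 sphere at (4.5, 5.5) contributes a regular 24-gon of circumradius √(6.5²−6.3²) = 1.600; Taking the union: the 2 present regions are separate (no shared area or edge), so areas and boundary lengths simply add and each stays a separate island — 2 connected regions. The result has 2 disconnected regions.

2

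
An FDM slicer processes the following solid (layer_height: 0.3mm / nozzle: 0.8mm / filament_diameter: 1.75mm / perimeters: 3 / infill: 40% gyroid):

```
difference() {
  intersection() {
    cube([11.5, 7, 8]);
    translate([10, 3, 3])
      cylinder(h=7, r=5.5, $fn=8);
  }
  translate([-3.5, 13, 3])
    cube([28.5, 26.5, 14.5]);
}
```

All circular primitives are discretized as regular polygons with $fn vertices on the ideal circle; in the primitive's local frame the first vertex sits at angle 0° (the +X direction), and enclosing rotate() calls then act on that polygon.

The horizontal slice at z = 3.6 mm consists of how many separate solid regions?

1

At z = 3.6 mm: the cube (footprint 11.5×7) is included at this height; the r=5.5 cylinder at (10, 3) contributes a regular 8-gon of circumradius 5.5; Keeping only the common overlap: the r=5.5 cylinder at (10, 3) partially overlaps the 11.5×7 cube; clipping to the common part keeps 43.81 mm² — 1 connected region; the cube at (-3.5, 13) is present — its section is the full 28.5×26.5 rectangle; After the difference (first − rest): starting from the result so far, the 28.5×26.5 cube at (-3.5, 13) misses the remaining region (no effect) — 1 connected region. The result has 1 disconnected region.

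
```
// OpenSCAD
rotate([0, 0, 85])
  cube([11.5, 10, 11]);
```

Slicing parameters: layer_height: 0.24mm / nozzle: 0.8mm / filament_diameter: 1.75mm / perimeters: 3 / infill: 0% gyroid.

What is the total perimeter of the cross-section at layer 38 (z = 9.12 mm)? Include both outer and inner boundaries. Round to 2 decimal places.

43.00 mm

At z = 9.12 mm: the cube (footprint 11.5×10) is included at this height (perimeter 43.00 mm); (whole slice rotated 85° about Z — lengths, areas and connectivity unchanged). Overall, the cross-section is a single solid region. Total boundary length (outer) = 43.00 mm.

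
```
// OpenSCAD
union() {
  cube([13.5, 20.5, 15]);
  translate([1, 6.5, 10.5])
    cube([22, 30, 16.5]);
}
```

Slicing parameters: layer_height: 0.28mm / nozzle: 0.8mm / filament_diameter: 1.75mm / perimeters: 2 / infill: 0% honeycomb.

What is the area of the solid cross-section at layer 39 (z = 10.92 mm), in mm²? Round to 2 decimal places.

At z = 10.92 mm: the cube is present — its section is the full 13.5×20.5 rectangle (area 276.75 mm²); the cube at (1, 6.5) (footprint 22×30) is included at this height (area 660.00 mm²); Merging all regions: the regions partially overlap — summed areas 936.75 mm² minus the doubly-counted overlap 175.00 mm² gives 761.75 mm² — area = 761.75 mm². Overall, the cross-section is a single solid region. Net area = 761.75 mm².

761.75 mm²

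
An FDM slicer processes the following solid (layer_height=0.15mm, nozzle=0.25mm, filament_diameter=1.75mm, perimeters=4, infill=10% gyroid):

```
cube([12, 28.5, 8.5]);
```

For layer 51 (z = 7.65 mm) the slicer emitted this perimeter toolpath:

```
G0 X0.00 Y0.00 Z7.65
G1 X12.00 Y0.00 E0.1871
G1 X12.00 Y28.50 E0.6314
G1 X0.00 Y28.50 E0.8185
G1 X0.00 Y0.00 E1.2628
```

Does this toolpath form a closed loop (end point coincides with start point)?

yes

Start point (G0): (0.00, 0.00). End point (last G1): the path returns to the start — closed.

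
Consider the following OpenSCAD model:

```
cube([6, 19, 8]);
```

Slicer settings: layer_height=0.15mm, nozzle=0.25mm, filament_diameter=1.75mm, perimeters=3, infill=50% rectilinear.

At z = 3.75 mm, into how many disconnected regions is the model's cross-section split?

At z = 3.75 mm: the cube (footprint 6×19) is included at this height. The result has 1 disconnected region.

1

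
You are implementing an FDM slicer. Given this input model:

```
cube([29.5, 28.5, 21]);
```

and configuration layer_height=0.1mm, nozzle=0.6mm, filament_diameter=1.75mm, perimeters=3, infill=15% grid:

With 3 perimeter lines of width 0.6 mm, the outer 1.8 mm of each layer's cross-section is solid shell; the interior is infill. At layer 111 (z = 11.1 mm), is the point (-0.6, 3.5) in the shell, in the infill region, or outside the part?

outside

At z = 11.1 mm: the cube (footprint 29.5×28.5) is included at this height. Overall, the cross-section is a single solid region. The nearest boundary edge runs (0.00, 28.50)→(0.00, 0.00); distance from the point to it = 0.60 mm. The point is not inside any of the regions above, so it lies outside the cross-section (0.60 mm from the nearest boundary).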